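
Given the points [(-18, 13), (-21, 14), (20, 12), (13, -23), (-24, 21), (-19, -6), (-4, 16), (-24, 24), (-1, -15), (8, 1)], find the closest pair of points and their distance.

Computing all pairwise distances among 10 points:

d((-18, 13), (-21, 14)) = 3.1623
d((-18, 13), (20, 12)) = 38.0132
d((-18, 13), (13, -23)) = 47.5079
d((-18, 13), (-24, 21)) = 10.0
d((-18, 13), (-19, -6)) = 19.0263
d((-18, 13), (-4, 16)) = 14.3178
d((-18, 13), (-24, 24)) = 12.53
d((-18, 13), (-1, -15)) = 32.7567
d((-18, 13), (8, 1)) = 28.6356
d((-21, 14), (20, 12)) = 41.0488
d((-21, 14), (13, -23)) = 50.2494
d((-21, 14), (-24, 21)) = 7.6158
d((-21, 14), (-19, -6)) = 20.0998
d((-21, 14), (-4, 16)) = 17.1172
d((-21, 14), (-24, 24)) = 10.4403
d((-21, 14), (-1, -15)) = 35.2278
d((-21, 14), (8, 1)) = 31.7805
d((20, 12), (13, -23)) = 35.6931
d((20, 12), (-24, 21)) = 44.911
d((20, 12), (-19, -6)) = 42.9535
d((20, 12), (-4, 16)) = 24.3311
d((20, 12), (-24, 24)) = 45.607
d((20, 12), (-1, -15)) = 34.2053
d((20, 12), (8, 1)) = 16.2788
d((13, -23), (-24, 21)) = 57.4891
d((13, -23), (-19, -6)) = 36.2353
d((13, -23), (-4, 16)) = 42.5441
d((13, -23), (-24, 24)) = 59.8164
d((13, -23), (-1, -15)) = 16.1245
d((13, -23), (8, 1)) = 24.5153
d((-24, 21), (-19, -6)) = 27.4591
d((-24, 21), (-4, 16)) = 20.6155
d((-24, 21), (-24, 24)) = 3.0 <-- minimum
d((-24, 21), (-1, -15)) = 42.72
d((-24, 21), (8, 1)) = 37.7359
d((-19, -6), (-4, 16)) = 26.6271
d((-19, -6), (-24, 24)) = 30.4138
d((-19, -6), (-1, -15)) = 20.1246
d((-19, -6), (8, 1)) = 27.8927
d((-4, 16), (-24, 24)) = 21.5407
d((-4, 16), (-1, -15)) = 31.1448
d((-4, 16), (8, 1)) = 19.2094
d((-24, 24), (-1, -15)) = 45.2769
d((-24, 24), (8, 1)) = 39.4081
d((-1, -15), (8, 1)) = 18.3576

Closest pair: (-24, 21) and (-24, 24) with distance 3.0

The closest pair is (-24, 21) and (-24, 24) with Euclidean distance 3.0. For 10 points, brute-force pairwise comparison is shown above. For large n, the divide-and-conquer algorithm (sort by x, recurse on halves, check the dividing strip) achieves O(n log n).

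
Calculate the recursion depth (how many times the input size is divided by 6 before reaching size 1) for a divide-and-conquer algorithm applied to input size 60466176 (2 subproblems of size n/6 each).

For divide and conquer with division factor 6:

Problem sizes at each level:
Level 0: 60466176
Level 1: 10077696
Level 2: 1679616
Level 3: 279936
Level 4: 46656
Level 5: 7776
Level 6: 1296
Level 7: 216
Level 8: 36
Level 9: 6
Level 10: 1

The root is level 0 and the size-1 base case is level 10 (the tree spans levels 0 through 10, i.e. 11 levels counting the root), so the depth is the number of divisions: log_6(60466176) = 10

The recursion tree depth is log_6(60466176) = 10. At each level, the problem size is divided by 6, so it takes 10 divisions to reduce to a base case of size 1. The algorithm makes 2 recursive calls at each level.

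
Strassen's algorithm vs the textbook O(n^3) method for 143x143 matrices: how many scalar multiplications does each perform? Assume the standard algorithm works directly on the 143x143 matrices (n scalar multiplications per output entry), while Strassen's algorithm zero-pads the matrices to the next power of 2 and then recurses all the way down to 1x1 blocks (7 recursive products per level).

Matrix multiplication for 143x143 matrices:

Strassen's algorithm requires power-of-2 dimensions. Pad 143x143 to 256x256 (next power of 2).

Standard algorithm: 143^3 = 2924207 multiplications
Strassen's algorithm: 7^(log2(256)) = 7^8 = 5764801 multiplications
Difference: 2924207 - 5764801 = -2840594 (Strassen uses MORE here due to padding overhead — for small or just-over-power-of-2 n, padding can outweigh the per-level savings)

Standard: 2924207 multiplications (143^3). Strassen: 5764801 multiplications (7^8, after padding to 256x256). Strassen reduces 8 recursive multiplications to 7 at each level.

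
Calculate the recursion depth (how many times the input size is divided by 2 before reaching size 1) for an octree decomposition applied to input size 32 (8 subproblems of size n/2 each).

For divide and conquer with division factor 2:

Problem sizes at each level:
Level 0: 32
Level 1: 16
Level 2: 8
Level 3: 4
Level 4: 2
Level 5: 1

The root is level 0 and the size-1 base case is level 5 (the tree spans levels 0 through 5, i.e. 6 levels counting the root), so the depth is the number of divisions: log_2(32) = 5

The recursion tree depth is log_2(32) = 5. At each level, the problem size is divided by 2, so it takes 5 divisions to reduce to a base case of size 1. The algorithm makes 8 recursive calls at each level.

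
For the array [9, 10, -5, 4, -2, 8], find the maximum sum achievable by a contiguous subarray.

Using Kadane's algorithm on [9, 10, -5, 4, -2, 8]:

Scanning through the array:
Position 1 (value 10): max_ending_here = 19, max_so_far = 19
Position 2 (value -5): max_ending_here = 14, max_so_far = 19
Position 3 (value 4): max_ending_here = 18, max_so_far = 19
Position 4 (value -2): max_ending_here = 16, max_so_far = 19
Position 5 (value 8): max_ending_here = 24, max_so_far = 24

Maximum subarray: [9, 10, -5, 4, -2, 8]
Maximum sum: 24

The maximum subarray is [9, 10, -5, 4, -2, 8] with sum 24. This subarray runs from index 0 to index 5.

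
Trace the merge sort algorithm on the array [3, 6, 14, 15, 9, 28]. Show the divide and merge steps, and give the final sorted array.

Merge sort trace:

Split: [3, 6, 14, 15, 9, 28] -> [3, 6, 14] and [15, 9, 28]
  Split: [3, 6, 14] -> [3] and [6, 14]
    Split: [6, 14] -> [6] and [14]
    Merge: [6] + [14] -> [6, 14]
  Merge: [3] + [6, 14] -> [3, 6, 14]
  Split: [15, 9, 28] -> [15] and [9, 28]
    Split: [9, 28] -> [9] and [28]
    Merge: [9] + [28] -> [9, 28]
  Merge: [15] + [9, 28] -> [9, 15, 28]
Merge: [3, 6, 14] + [9, 15, 28] -> [3, 6, 9, 14, 15, 28]

Final sorted array: [3, 6, 9, 14, 15, 28]

The merge sort proceeds by recursively splitting the array and merging sorted halves.
After all merges, the sorted array is [3, 6, 9, 14, 15, 28].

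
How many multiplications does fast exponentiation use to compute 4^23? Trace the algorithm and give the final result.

Computing 4^23 by squaring (build up from 4^1; each line after the first costs one multiplication):

4^1 = 4
4^2 = (4^1)^2 = 4^2 = 16
4^4 = (4^2)^2 = 16^2 = 256
4^5 = 4 * 4^4 = 4 * 256 = 1024
4^10 = (4^5)^2 = 1024^2 = 1048576
4^11 = 4 * 4^10 = 4 * 1048576 = 4194304
4^22 = (4^11)^2 = 4194304^2 = 17592186044416
4^23 = 4 * 4^22 = 4 * 17592186044416 = 70368744177664

Result: 70368744177664
Multiplications needed: 7 (7 lines after 4^1)

4^23 = 70368744177664. Using exponentiation by squaring, this requires 7 multiplications. The key idea: if the exponent is even, square the half-power; if odd, multiply by the base once.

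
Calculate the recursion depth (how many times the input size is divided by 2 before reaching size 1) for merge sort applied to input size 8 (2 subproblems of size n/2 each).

For divide and conquer with division factor 2:

Problem sizes at each level:
Level 0: 8
Level 1: 4
Level 2: 2
Level 3: 1

The root is level 0 and the size-1 base case is level 3 (the tree spans levels 0 through 3, i.e. 4 levels counting the root), so the depth is the number of divisions: log_2(8) = 3

The recursion tree depth is log_2(8) = 3. At each level, the problem size is divided by 2, so it takes 3 divisions to reduce to a base case of size 1. The algorithm makes 2 recursive calls at each level.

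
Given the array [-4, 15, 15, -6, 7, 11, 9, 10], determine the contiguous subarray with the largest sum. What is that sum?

Using Kadane's algorithm on [-4, 15, 15, -6, 7, 11, 9, 10]:

Scanning through the array:
Position 1 (value 15): max_ending_here = 15, max_so_far = 15
Position 2 (value 15): max_ending_here = 30, max_so_far = 30
Position 3 (value -6): max_ending_here = 24, max_so_far = 30
Position 4 (value 7): max_ending_here = 31, max_so_far = 31
Position 5 (value 11): max_ending_here = 42, max_so_far = 42
Position 6 (value 9): max_ending_here = 51, max_so_far = 51
Position 7 (value 10): max_ending_here = 61, max_so_far = 61

Maximum subarray: [15, 15, -6, 7, 11, 9, 10]
Maximum sum: 61

The maximum subarray is [15, 15, -6, 7, 11, 9, 10] with sum 61. This subarray runs from index 1 to index 7.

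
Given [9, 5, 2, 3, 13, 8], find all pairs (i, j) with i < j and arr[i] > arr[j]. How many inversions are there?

Finding inversions in [9, 5, 2, 3, 13, 8]:

(0, 1): arr[0]=9 > arr[1]=5
(0, 2): arr[0]=9 > arr[2]=2
(0, 3): arr[0]=9 > arr[3]=3
(0, 5): arr[0]=9 > arr[5]=8
(1, 2): arr[1]=5 > arr[2]=2
(1, 3): arr[1]=5 > arr[3]=3
(4, 5): arr[4]=13 > arr[5]=8

Total inversions: 7

The array has 7 inversion(s): (0,1), (0,2), (0,3), (0,5), (1,2), (1,3), (4,5). Each pair (i,j) satisfies i < j and arr[i] > arr[j].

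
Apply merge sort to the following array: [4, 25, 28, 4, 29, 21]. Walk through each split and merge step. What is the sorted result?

Merge sort trace:

Split: [4, 25, 28, 4, 29, 21] -> [4, 25, 28] and [4, 29, 21]
  Split: [4, 25, 28] -> [4] and [25, 28]
    Split: [25, 28] -> [25] and [28]
    Merge: [25] + [28] -> [25, 28]
  Merge: [4] + [25, 28] -> [4, 25, 28]
  Split: [4, 29, 21] -> [4] and [29, 21]
    Split: [29, 21] -> [29] and [21]
    Merge: [29] + [21] -> [21, 29]
  Merge: [4] + [21, 29] -> [4, 21, 29]
Merge: [4, 25, 28] + [4, 21, 29] -> [4, 4, 21, 25, 28, 29]

Final sorted array: [4, 4, 21, 25, 28, 29]

The merge sort proceeds by recursively splitting the array and merging sorted halves.
After all merges, the sorted array is [4, 4, 21, 25, 28, 29].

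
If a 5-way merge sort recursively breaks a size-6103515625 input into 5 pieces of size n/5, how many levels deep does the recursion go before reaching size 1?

For divide and conquer with division factor 5:

Problem sizes at each level:
Level 0: 6103515625
Level 1: 1220703125
Level 2: 244140625
Level 3: 48828125
Level 4: 9765625
Level 5: 1953125
Level 6: 390625
Level 7: 78125
Level 8: 15625
Level 9: 3125
Level 10: 625
Level 11: 125
Level 12: 25
Level 13: 5
Level 14: 1

The root is level 0 and the size-1 base case is level 14 (the tree spans levels 0 through 14, i.e. 15 levels counting the root), so the depth is the number of divisions: log_5(6103515625) = 14

The recursion tree depth is log_5(6103515625) = 14. At each level, the problem size is divided by 5, so it takes 14 divisions to reduce to a base case of size 1. The algorithm makes 5 recursive calls at each level.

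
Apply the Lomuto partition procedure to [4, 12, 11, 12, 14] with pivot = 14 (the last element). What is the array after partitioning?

Lomuto partition with pivot = 14:

Initial array: [4, 12, 11, 12, 14]

arr[0]=4 <= 14: swap with position 0, array becomes [4, 12, 11, 12, 14]
arr[1]=12 <= 14: swap with position 1, array becomes [4, 12, 11, 12, 14]
arr[2]=11 <= 14: swap with position 2, array becomes [4, 12, 11, 12, 14]
arr[3]=12 <= 14: swap with position 3, array becomes [4, 12, 11, 12, 14]

Place pivot at position 4: [4, 12, 11, 12, 14]
Pivot position: 4

After partitioning with pivot 14, the array becomes [4, 12, 11, 12, 14]. The pivot is placed at index 4. All elements to the left of the pivot are <= 14, and all elements to the right are > 14.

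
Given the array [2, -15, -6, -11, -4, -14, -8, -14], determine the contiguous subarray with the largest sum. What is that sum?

Using Kadane's algorithm on [2, -15, -6, -11, -4, -14, -8, -14]:

Scanning through the array:
Position 1 (value -15): max_ending_here = -13, max_so_far = 2
Position 2 (value -6): max_ending_here = -6, max_so_far = 2
Position 3 (value -11): max_ending_here = -11, max_so_far = 2
Position 4 (value -4): max_ending_here = -4, max_so_far = 2
Position 5 (value -14): max_ending_here = -14, max_so_far = 2
Position 6 (value -8): max_ending_here = -8, max_so_far = 2
Position 7 (value -14): max_ending_here = -14, max_so_far = 2

Maximum subarray: [2]
Maximum sum: 2

The maximum subarray is [2] with sum 2. This subarray runs from index 0 to index 0.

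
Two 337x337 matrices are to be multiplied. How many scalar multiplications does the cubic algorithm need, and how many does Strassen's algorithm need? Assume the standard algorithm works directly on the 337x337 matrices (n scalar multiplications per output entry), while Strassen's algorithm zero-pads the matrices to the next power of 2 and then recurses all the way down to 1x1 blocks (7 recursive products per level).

Matrix multiplication for 337x337 matrices:

Strassen's algorithm requires power-of-2 dimensions. Pad 337x337 to 512x512 (next power of 2).

Standard algorithm: 337^3 = 38272753 multiplications
Strassen's algorithm: 7^(log2(512)) = 7^9 = 40353607 multiplications
Difference: 38272753 - 40353607 = -2080854 (Strassen uses MORE here due to padding overhead — for small or just-over-power-of-2 n, padding can outweigh the per-level savings)

Standard: 38272753 multiplications (337^3). Strassen: 40353607 multiplications (7^9, after padding to 512x512). Strassen reduces 8 recursive multiplications to 7 at each level.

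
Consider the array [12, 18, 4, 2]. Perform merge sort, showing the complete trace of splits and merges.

Merge sort trace:

Split: [12, 18, 4, 2] -> [12, 18] and [4, 2]
  Split: [12, 18] -> [12] and [18]
  Merge: [12] + [18] -> [12, 18]
  Split: [4, 2] -> [4] and [2]
  Merge: [4] + [2] -> [2, 4]
Merge: [12, 18] + [2, 4] -> [2, 4, 12, 18]

Final sorted array: [2, 4, 12, 18]

The merge sort proceeds by recursively splitting the array and merging sorted halves.
After all merges, the sorted array is [2, 4, 12, 18].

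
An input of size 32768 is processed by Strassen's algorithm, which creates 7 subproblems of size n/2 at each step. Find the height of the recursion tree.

For divide and conquer with division factor 2:

Problem sizes at each level:
Level 0: 32768
Level 1: 16384
Level 2: 8192
Level 3: 4096
Level 4: 2048
Level 5: 1024
Level 6: 512
Level 7: 256
Level 8: 128
Level 9: 64
Level 10: 32
Level 11: 16
Level 12: 8
Level 13: 4
Level 14: 2
Level 15: 1

The root is level 0 and the size-1 base case is level 15 (the tree spans levels 0 through 15, i.e. 16 levels counting the root), so the depth is the number of divisions: log_2(32768) = 15

The recursion tree depth is log_2(32768) = 15. At each level, the problem size is divided by 2, so it takes 15 divisions to reduce to a base case of size 1. The algorithm makes 7 recursive calls at each level.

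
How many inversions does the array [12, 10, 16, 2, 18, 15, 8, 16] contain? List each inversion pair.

Finding inversions in [12, 10, 16, 2, 18, 15, 8, 16]:

(0, 1): arr[0]=12 > arr[1]=10
(0, 3): arr[0]=12 > arr[3]=2
(0, 6): arr[0]=12 > arr[6]=8
(1, 3): arr[1]=10 > arr[3]=2
(1, 6): arr[1]=10 > arr[6]=8
(2, 3): arr[2]=16 > arr[3]=2
(2, 5): arr[2]=16 > arr[5]=15
(2, 6): arr[2]=16 > arr[6]=8
(4, 5): arr[4]=18 > arr[5]=15
(4, 6): arr[4]=18 > arr[6]=8
(4, 7): arr[4]=18 > arr[7]=16
(5, 6): arr[5]=15 > arr[6]=8

Total inversions: 12

The array has 12 inversion(s): (0,1), (0,3), (0,6), (1,3), (1,6), (2,3), (2,5), (2,6), (4,5), (4,6), (4,7), (5,6). Each pair (i,j) satisfies i < j and arr[i] > arr[j].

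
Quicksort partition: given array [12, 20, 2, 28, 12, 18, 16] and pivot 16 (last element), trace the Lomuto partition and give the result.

Lomuto partition with pivot = 16:

Initial array: [12, 20, 2, 28, 12, 18, 16]

arr[0]=12 <= 16: swap with position 0, array becomes [12, 20, 2, 28, 12, 18, 16]
arr[1]=20 > 16: no swap
arr[2]=2 <= 16: swap with position 1, array becomes [12, 2, 20, 28, 12, 18, 16]
arr[3]=28 > 16: no swap
arr[4]=12 <= 16: swap with position 2, array becomes [12, 2, 12, 28, 20, 18, 16]
arr[5]=18 > 16: no swap

Place pivot at position 3: [12, 2, 12, 16, 20, 18, 28]
Pivot position: 3

After partitioning with pivot 16, the array becomes [12, 2, 12, 16, 20, 18, 28]. The pivot is placed at index 3. All elements to the left of the pivot are <= 16, and all elements to the right are > 16.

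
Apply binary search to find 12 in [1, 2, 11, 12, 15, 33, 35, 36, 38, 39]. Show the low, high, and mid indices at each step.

Binary search for 12 in [1, 2, 11, 12, 15, 33, 35, 36, 38, 39]:

lo=0, hi=9, mid=4, arr[mid]=15 -> 15 > 12, search left half
lo=0, hi=3, mid=1, arr[mid]=2 -> 2 < 12, search right half
lo=2, hi=3, mid=2, arr[mid]=11 -> 11 < 12, search right half
lo=3, hi=3, mid=3, arr[mid]=12 -> Found target at index 3!

Binary search finds 12 at index 3 after 4 comparisons. The search repeatedly halves the search space by comparing with the middle element.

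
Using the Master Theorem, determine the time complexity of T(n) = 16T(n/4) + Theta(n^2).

Master Theorem for T(n) = 16T(n/4) + O(n^2):

a = 16, b = 4, c = 2
log_b(a) = log_4(16) = 2.0000

Case 2: c = 2 = log_4(16) = 2.0000
T(n) = O(n^2 log n) = O(n^2 log n)

For T(n) = 16T(n/4) + O(n^2): log_4(16) = 2.0000. This is Case 2 of the Master Theorem (c = log_b(a), equal work at all levels), giving O(n^2 log n).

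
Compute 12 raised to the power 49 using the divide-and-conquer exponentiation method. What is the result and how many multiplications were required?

Computing 12^49 by squaring (build up from 12^1; each line after the first costs one multiplication):

12^1 = 12
12^2 = (12^1)^2 = 12^2 = 144
12^3 = 12 * 12^2 = 12 * 144 = 1728
12^6 = (12^3)^2 = 1728^2 = 2985984
12^12 = (12^6)^2 = 2985984^2 = 8916100448256
12^24 = (12^12)^2 = 8916100448256^2 = 79496847203390844133441536
12^48 = (12^24)^2 = 79496847203390844133441536^2 = 6319748715279270675921934218987893281199411530039296
12^49 = 12 * 12^48 = 12 * 6319748715279270675921934218987893281199411530039296 = 75836984583351248111063210627854719374392938360471552

Result: 75836984583351248111063210627854719374392938360471552
Multiplications needed: 7 (7 lines after 12^1)

12^49 = 75836984583351248111063210627854719374392938360471552. Using exponentiation by squaring, this requires 7 multiplications. The key idea: if the exponent is even, square the half-power; if odd, multiply by the base once.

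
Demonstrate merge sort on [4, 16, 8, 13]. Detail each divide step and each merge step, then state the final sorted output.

Merge sort trace:

Split: [4, 16, 8, 13] -> [4, 16] and [8, 13]
  Split: [4, 16] -> [4] and [16]
  Merge: [4] + [16] -> [4, 16]
  Split: [8, 13] -> [8] and [13]
  Merge: [8] + [13] -> [8, 13]
Merge: [4, 16] + [8, 13] -> [4, 8, 13, 16]

Final sorted array: [4, 8, 13, 16]

The merge sort proceeds by recursively splitting the array and merging sorted halves.
After all merges, the sorted array is [4, 8, 13, 16].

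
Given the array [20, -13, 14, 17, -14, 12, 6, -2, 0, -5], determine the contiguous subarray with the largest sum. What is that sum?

Using Kadane's algorithm on [20, -13, 14, 17, -14, 12, 6, -2, 0, -5]:

Scanning through the array:
Position 1 (value -13): max_ending_here = 7, max_so_far = 20
Position 2 (value 14): max_ending_here = 21, max_so_far = 21
Position 3 (value 17): max_ending_here = 38, max_so_far = 38
Position 4 (value -14): max_ending_here = 24, max_so_far = 38
Position 5 (value 12): max_ending_here = 36, max_so_far = 38
Position 6 (value 6): max_ending_here = 42, max_so_far = 42
Position 7 (value -2): max_ending_here = 40, max_so_far = 42
Position 8 (value 0): max_ending_here = 40, max_so_far = 42
Position 9 (value -5): max_ending_here = 35, max_so_far = 42

Maximum subarray: [20, -13, 14, 17, -14, 12, 6]
Maximum sum: 42

The maximum subarray is [20, -13, 14, 17, -14, 12, 6] with sum 42. This subarray runs from index 0 to index 6.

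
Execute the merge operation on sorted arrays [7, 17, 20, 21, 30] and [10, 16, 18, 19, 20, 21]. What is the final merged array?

Merging process:

Compare 7 vs 10: take 7 from left. Merged: [7]
Compare 17 vs 10: take 10 from right. Merged: [7, 10]
Compare 17 vs 16: take 16 from right. Merged: [7, 10, 16]
Compare 17 vs 18: take 17 from left. Merged: [7, 10, 16, 17]
Compare 20 vs 18: take 18 from right. Merged: [7, 10, 16, 17, 18]
Compare 20 vs 19: take 19 from right. Merged: [7, 10, 16, 17, 18, 19]
Compare 20 vs 20: take 20 from left. Merged: [7, 10, 16, 17, 18, 19, 20]
Compare 21 vs 20: take 20 from right. Merged: [7, 10, 16, 17, 18, 19, 20, 20]
Compare 21 vs 21: take 21 from left. Merged: [7, 10, 16, 17, 18, 19, 20, 20, 21]
Compare 30 vs 21: take 21 from right. Merged: [7, 10, 16, 17, 18, 19, 20, 20, 21, 21]
Append remaining from left: [30]. Merged: [7, 10, 16, 17, 18, 19, 20, 20, 21, 21, 30]

Final merged array: [7, 10, 16, 17, 18, 19, 20, 20, 21, 21, 30]
Total comparisons: 10

The merged array is [7, 10, 16, 17, 18, 19, 20, 20, 21, 21, 30], requiring 10 comparisons. The merge step runs in O(n) time where n is the total number of elements.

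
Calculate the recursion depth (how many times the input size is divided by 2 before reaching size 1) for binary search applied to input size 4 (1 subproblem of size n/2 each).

For divide and conquer with division factor 2:

Problem sizes at each level:
Level 0: 4
Level 1: 2
Level 2: 1

The root is level 0 and the size-1 base case is level 2 (the tree spans levels 0 through 2, i.e. 3 levels counting the root), so the depth is the number of divisions: log_2(4) = 2

The recursion tree depth is log_2(4) = 2. At each level, the problem size is divided by 2, so it takes 2 divisions to reduce to a base case of size 1. The algorithm makes 1 recursive call at each level.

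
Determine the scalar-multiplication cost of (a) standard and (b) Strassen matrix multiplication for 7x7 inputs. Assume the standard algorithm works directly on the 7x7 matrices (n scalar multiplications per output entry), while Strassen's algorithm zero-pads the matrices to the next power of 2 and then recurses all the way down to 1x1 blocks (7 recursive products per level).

Matrix multiplication for 7x7 matrices:

Strassen's algorithm requires power-of-2 dimensions. Pad 7x7 to 8x8 (next power of 2).

Standard algorithm: 7^3 = 343 multiplications
Strassen's algorithm: 7^(log2(8)) = 7^3 = 343 multiplications
Savings: 343 - 343 = 0 multiplications

Standard: 343 multiplications (7^3). Strassen: 343 multiplications (7^3, after padding to 8x8). Strassen reduces 8 recursive multiplications to 7 at each level.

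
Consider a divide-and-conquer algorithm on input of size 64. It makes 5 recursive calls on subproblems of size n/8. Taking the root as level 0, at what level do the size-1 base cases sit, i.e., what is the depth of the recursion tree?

For divide and conquer with division factor 8:

Problem sizes at each level:
Level 0: 64
Level 1: 8
Level 2: 1

The root is level 0 and the size-1 base case is level 2 (the tree spans levels 0 through 2, i.e. 3 levels counting the root), so the depth is the number of divisions: log_8(64) = 2

The recursion tree depth is log_8(64) = 2. At each level, the problem size is divided by 8, so it takes 2 divisions to reduce to a base case of size 1. The algorithm makes 5 recursive calls at each level.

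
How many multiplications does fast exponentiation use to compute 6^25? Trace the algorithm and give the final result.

Computing 6^25 by squaring (build up from 6^1; each line after the first costs one multiplication):

6^1 = 6
6^2 = (6^1)^2 = 6^2 = 36
6^3 = 6 * 6^2 = 6 * 36 = 216
6^6 = (6^3)^2 = 216^2 = 46656
6^12 = (6^6)^2 = 46656^2 = 2176782336
6^24 = (6^12)^2 = 2176782336^2 = 4738381338321616896
6^25 = 6 * 6^24 = 6 * 4738381338321616896 = 28430288029929701376

Result: 28430288029929701376
Multiplications needed: 6 (6 lines after 6^1)

6^25 = 28430288029929701376. Using exponentiation by squaring, this requires 6 multiplications. The key idea: if the exponent is even, square the half-power; if odd, multiply by the base once.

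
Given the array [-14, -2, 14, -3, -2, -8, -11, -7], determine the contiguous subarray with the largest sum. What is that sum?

Using Kadane's algorithm on [-14, -2, 14, -3, -2, -8, -11, -7]:

Scanning through the array:
Position 1 (value -2): max_ending_here = -2, max_so_far = -2
Position 2 (value 14): max_ending_here = 14, max_so_far = 14
Position 3 (value -3): max_ending_here = 11, max_so_far = 14
Position 4 (value -2): max_ending_here = 9, max_so_far = 14
Position 5 (value -8): max_ending_here = 1, max_so_far = 14
Position 6 (value -11): max_ending_here = -10, max_so_far = 14
Position 7 (value -7): max_ending_here = -7, max_so_far = 14

Maximum subarray: [14]
Maximum sum: 14

The maximum subarray is [14] with sum 14. This subarray runs from index 2 to index 2.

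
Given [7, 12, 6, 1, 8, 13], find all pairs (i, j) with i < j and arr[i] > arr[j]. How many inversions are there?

Finding inversions in [7, 12, 6, 1, 8, 13]:

(0, 2): arr[0]=7 > arr[2]=6
(0, 3): arr[0]=7 > arr[3]=1
(1, 2): arr[1]=12 > arr[2]=6
(1, 3): arr[1]=12 > arr[3]=1
(1, 4): arr[1]=12 > arr[4]=8
(2, 3): arr[2]=6 > arr[3]=1

Total inversions: 6

The array has 6 inversion(s): (0,2), (0,3), (1,2), (1,3), (1,4), (2,3). Each pair (i,j) satisfies i < j and arr[i] > arr[j].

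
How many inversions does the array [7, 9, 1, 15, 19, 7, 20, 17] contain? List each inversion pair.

Finding inversions in [7, 9, 1, 15, 19, 7, 20, 17]:

(0, 2): arr[0]=7 > arr[2]=1
(1, 2): arr[1]=9 > arr[2]=1
(1, 5): arr[1]=9 > arr[5]=7
(3, 5): arr[3]=15 > arr[5]=7
(4, 5): arr[4]=19 > arr[5]=7
(4, 7): arr[4]=19 > arr[7]=17
(6, 7): arr[6]=20 > arr[7]=17

Total inversions: 7

The array has 7 inversion(s): (0,2), (1,2), (1,5), (3,5), (4,5), (4,7), (6,7). Each pair (i,j) satisfies i < j and arr[i] > arr[j].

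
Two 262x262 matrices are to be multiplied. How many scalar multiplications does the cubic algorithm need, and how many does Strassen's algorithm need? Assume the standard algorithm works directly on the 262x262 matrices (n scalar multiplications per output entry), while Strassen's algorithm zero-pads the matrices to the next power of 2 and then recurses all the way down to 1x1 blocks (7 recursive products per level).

Matrix multiplication for 262x262 matrices:

Strassen's algorithm requires power-of-2 dimensions. Pad 262x262 to 512x512 (next power of 2).

Standard algorithm: 262^3 = 17984728 multiplications
Strassen's algorithm: 7^(log2(512)) = 7^9 = 40353607 multiplications
Difference: 17984728 - 40353607 = -22368879 (Strassen uses MORE here due to padding overhead — for small or just-over-power-of-2 n, padding can outweigh the per-level savings)

Standard: 17984728 multiplications (262^3). Strassen: 40353607 multiplications (7^9, after padding to 512x512). Strassen reduces 8 recursive multiplications to 7 at each level.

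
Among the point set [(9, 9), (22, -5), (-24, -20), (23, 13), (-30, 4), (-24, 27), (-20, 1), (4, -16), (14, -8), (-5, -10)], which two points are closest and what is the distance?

Computing all pairwise distances among 10 points:

d((9, 9), (22, -5)) = 19.105
d((9, 9), (-24, -20)) = 43.9318
d((9, 9), (23, 13)) = 14.5602
d((9, 9), (-30, 4)) = 39.3192
d((9, 9), (-24, 27)) = 37.5899
d((9, 9), (-20, 1)) = 30.0832
d((9, 9), (4, -16)) = 25.4951
d((9, 9), (14, -8)) = 17.72
d((9, 9), (-5, -10)) = 23.6008
d((22, -5), (-24, -20)) = 48.3839
d((22, -5), (23, 13)) = 18.0278
d((22, -5), (-30, 4)) = 52.7731
d((22, -5), (-24, 27)) = 56.0357
d((22, -5), (-20, 1)) = 42.4264
d((22, -5), (4, -16)) = 21.095
d((22, -5), (14, -8)) = 8.544 <-- minimum
d((22, -5), (-5, -10)) = 27.4591
d((-24, -20), (23, 13)) = 57.4282
d((-24, -20), (-30, 4)) = 24.7386
d((-24, -20), (-24, 27)) = 47.0
d((-24, -20), (-20, 1)) = 21.3776
d((-24, -20), (4, -16)) = 28.2843
d((-24, -20), (14, -8)) = 39.8497
d((-24, -20), (-5, -10)) = 21.4709
d((23, 13), (-30, 4)) = 53.7587
d((23, 13), (-24, 27)) = 49.0408
d((23, 13), (-20, 1)) = 44.643
d((23, 13), (4, -16)) = 34.6699
d((23, 13), (14, -8)) = 22.8473
d((23, 13), (-5, -10)) = 36.2353
d((-30, 4), (-24, 27)) = 23.7697
d((-30, 4), (-20, 1)) = 10.4403
d((-30, 4), (4, -16)) = 39.4462
d((-30, 4), (14, -8)) = 45.607
d((-30, 4), (-5, -10)) = 28.6531
d((-24, 27), (-20, 1)) = 26.3059
d((-24, 27), (4, -16)) = 51.3128
d((-24, 27), (14, -8)) = 51.6624
d((-24, 27), (-5, -10)) = 41.5933
d((-20, 1), (4, -16)) = 29.4109
d((-20, 1), (14, -8)) = 35.171
d((-20, 1), (-5, -10)) = 18.6011
d((4, -16), (14, -8)) = 12.8062
d((4, -16), (-5, -10)) = 10.8167
d((14, -8), (-5, -10)) = 19.105

Closest pair: (22, -5) and (14, -8) with distance 8.544

The closest pair is (22, -5) and (14, -8) with Euclidean distance 8.544. For 10 points, brute-force pairwise comparison is shown above. For large n, the divide-and-conquer algorithm (sort by x, recurse on halves, check the dividing strip) achieves O(n log n).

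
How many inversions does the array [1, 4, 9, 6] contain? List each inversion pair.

Finding inversions in [1, 4, 9, 6]:

(2, 3): arr[2]=9 > arr[3]=6

Total inversions: 1

The array has 1 inversion(s): (2,3). Each pair (i,j) satisfies i < j and arr[i] > arr[j].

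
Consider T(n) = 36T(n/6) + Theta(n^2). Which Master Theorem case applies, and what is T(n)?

Master Theorem for T(n) = 36T(n/6) + O(n^2):

a = 36, b = 6, c = 2
log_b(a) = log_6(36) = 2.0000

Case 2: c = 2 = log_6(36) = 2.0000
T(n) = O(n^2 log n) = O(n^2 log n)

For T(n) = 36T(n/6) + O(n^2): log_6(36) = 2.0000. This is Case 2 of the Master Theorem (c = log_b(a), equal work at all levels), giving O(n^2 log n).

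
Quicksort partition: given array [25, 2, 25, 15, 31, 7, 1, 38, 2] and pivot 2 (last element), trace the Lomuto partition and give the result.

Lomuto partition with pivot = 2:

Initial array: [25, 2, 25, 15, 31, 7, 1, 38, 2]

arr[0]=25 > 2: no swap
arr[1]=2 <= 2: swap with position 0, array becomes [2, 25, 25, 15, 31, 7, 1, 38, 2]
arr[2]=25 > 2: no swap
arr[3]=15 > 2: no swap
arr[4]=31 > 2: no swap
arr[5]=7 > 2: no swap
arr[6]=1 <= 2: swap with position 1, array becomes [2, 1, 25, 15, 31, 7, 25, 38, 2]
arr[7]=38 > 2: no swap

Place pivot at position 2: [2, 1, 2, 15, 31, 7, 25, 38, 25]
Pivot position: 2

After partitioning with pivot 2, the array becomes [2, 1, 2, 15, 31, 7, 25, 38, 25]. The pivot is placed at index 2. All elements to the left of the pivot are <= 2, and all elements to the right are > 2.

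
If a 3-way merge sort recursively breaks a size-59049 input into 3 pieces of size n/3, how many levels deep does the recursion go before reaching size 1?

For divide and conquer with division factor 3:

Problem sizes at each level:
Level 0: 59049
Level 1: 19683
Level 2: 6561
Level 3: 2187
Level 4: 729
Level 5: 243
Level 6: 81
Level 7: 27
Level 8: 9
Level 9: 3
Level 10: 1

The root is level 0 and the size-1 base case is level 10 (the tree spans levels 0 through 10, i.e. 11 levels counting the root), so the depth is the number of divisions: log_3(59049) = 10

The recursion tree depth is log_3(59049) = 10. At each level, the problem size is divided by 3, so it takes 10 divisions to reduce to a base case of size 1. The algorithm makes 3 recursive calls at each level.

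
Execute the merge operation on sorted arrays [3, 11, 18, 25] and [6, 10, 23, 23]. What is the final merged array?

Merging process:

Compare 3 vs 6: take 3 from left. Merged: [3]
Compare 11 vs 6: take 6 from right. Merged: [3, 6]
Compare 11 vs 10: take 10 from right. Merged: [3, 6, 10]
Compare 11 vs 23: take 11 from left. Merged: [3, 6, 10, 11]
Compare 18 vs 23: take 18 from left. Merged: [3, 6, 10, 11, 18]
Compare 25 vs 23: take 23 from right. Merged: [3, 6, 10, 11, 18, 23]
Compare 25 vs 23: take 23 from right. Merged: [3, 6, 10, 11, 18, 23, 23]
Append remaining from left: [25]. Merged: [3, 6, 10, 11, 18, 23, 23, 25]

Final merged array: [3, 6, 10, 11, 18, 23, 23, 25]
Total comparisons: 7

The merged array is [3, 6, 10, 11, 18, 23, 23, 25], requiring 7 comparisons. The merge step runs in O(n) time where n is the total number of elements.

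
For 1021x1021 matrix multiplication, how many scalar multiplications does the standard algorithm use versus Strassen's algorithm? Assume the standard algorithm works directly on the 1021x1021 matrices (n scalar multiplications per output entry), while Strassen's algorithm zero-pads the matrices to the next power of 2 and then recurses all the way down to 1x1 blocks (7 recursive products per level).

Matrix multiplication for 1021x1021 matrices:

Strassen's algorithm requires power-of-2 dimensions. Pad 1021x1021 to 1024x1024 (next power of 2).

Standard algorithm: 1021^3 = 1064332261 multiplications
Strassen's algorithm: 7^(log2(1024)) = 7^10 = 282475249 multiplications
Savings: 1064332261 - 282475249 = 781857012 multiplications

Standard: 1064332261 multiplications (1021^3). Strassen: 282475249 multiplications (7^10, after padding to 1024x1024). Strassen reduces 8 recursive multiplications to 7 at each level.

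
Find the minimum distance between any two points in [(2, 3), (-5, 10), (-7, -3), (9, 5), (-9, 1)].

Computing all pairwise distances among 5 points:

d((2, 3), (-5, 10)) = 9.8995
d((2, 3), (-7, -3)) = 10.8167
d((2, 3), (9, 5)) = 7.2801
d((2, 3), (-9, 1)) = 11.1803
d((-5, 10), (-7, -3)) = 13.1529
d((-5, 10), (9, 5)) = 14.8661
d((-5, 10), (-9, 1)) = 9.8489
d((-7, -3), (9, 5)) = 17.8885
d((-7, -3), (-9, 1)) = 4.4721 <-- minimum
d((9, 5), (-9, 1)) = 18.4391

Closest pair: (-7, -3) and (-9, 1) with distance 4.4721

The closest pair is (-7, -3) and (-9, 1) with Euclidean distance 4.4721. For 5 points, brute-force pairwise comparison is shown above. For large n, the divide-and-conquer algorithm (sort by x, recurse on halves, check the dividing strip) achieves O(n log n).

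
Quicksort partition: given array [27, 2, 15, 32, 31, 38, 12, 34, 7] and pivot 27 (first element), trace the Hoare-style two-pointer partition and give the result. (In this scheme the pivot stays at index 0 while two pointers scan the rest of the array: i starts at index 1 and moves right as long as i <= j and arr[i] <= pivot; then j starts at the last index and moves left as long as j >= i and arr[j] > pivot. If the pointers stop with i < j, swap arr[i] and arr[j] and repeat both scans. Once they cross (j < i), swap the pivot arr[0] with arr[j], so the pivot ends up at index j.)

Hoare-style two-pointer partition with pivot = 27:

Initial array: [27, 2, 15, 32, 31, 38, 12, 34, 7]

Pointers start at i = 1, j = 8.
i stops at index 3 (arr[3]=32 > 27), j stops at index 8 (arr[8]=7 <= 27): swap arr[3] and arr[8], array becomes [27, 2, 15, 7, 31, 38, 12, 34, 32]
i stops at index 4 (arr[4]=31 > 27), j stops at index 6 (arr[6]=12 <= 27): swap arr[4] and arr[6], array becomes [27, 2, 15, 7, 12, 38, 31, 34, 32]
i ends at 5, j ends at 4: the pointers have crossed (j < i), so scanning stops.

Swap pivot arr[0] with arr[4] to place pivot at position 4: [12, 2, 15, 7, 27, 38, 31, 34, 32]
Pivot position: 4

After partitioning with pivot 27, the array becomes [12, 2, 15, 7, 27, 38, 31, 34, 32]. The pivot is placed at index 4. All elements to the left of the pivot are <= 27, and all elements to the right are > 27.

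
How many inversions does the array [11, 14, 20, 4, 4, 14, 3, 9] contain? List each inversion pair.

Finding inversions in [11, 14, 20, 4, 4, 14, 3, 9]:

(0, 3): arr[0]=11 > arr[3]=4
(0, 4): arr[0]=11 > arr[4]=4
(0, 6): arr[0]=11 > arr[6]=3
(0, 7): arr[0]=11 > arr[7]=9
(1, 3): arr[1]=14 > arr[3]=4
(1, 4): arr[1]=14 > arr[4]=4
(1, 6): arr[1]=14 > arr[6]=3
(1, 7): arr[1]=14 > arr[7]=9
(2, 3): arr[2]=20 > arr[3]=4
(2, 4): arr[2]=20 > arr[4]=4
(2, 5): arr[2]=20 > arr[5]=14
(2, 6): arr[2]=20 > arr[6]=3
(2, 7): arr[2]=20 > arr[7]=9
(3, 6): arr[3]=4 > arr[6]=3
(4, 6): arr[4]=4 > arr[6]=3
(5, 6): arr[5]=14 > arr[6]=3
(5, 7): arr[5]=14 > arr[7]=9

Total inversions: 17

The array has 17 inversion(s): (0,3), (0,4), (0,6), (0,7), (1,3), (1,4), (1,6), (1,7), (2,3), (2,4), (2,5), (2,6), (2,7), (3,6), (4,6), (5,6), (5,7). Each pair (i,j) satisfies i < j and arr[i] > arr[j].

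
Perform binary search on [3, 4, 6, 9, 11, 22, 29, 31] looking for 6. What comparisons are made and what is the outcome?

Binary search for 6 in [3, 4, 6, 9, 11, 22, 29, 31]:

lo=0, hi=7, mid=3, arr[mid]=9 -> 9 > 6, search left half
lo=0, hi=2, mid=1, arr[mid]=4 -> 4 < 6, search right half
lo=2, hi=2, mid=2, arr[mid]=6 -> Found target at index 2!

Binary search finds 6 at index 2 after 3 comparisons. The search repeatedly halves the search space by comparing with the middle element.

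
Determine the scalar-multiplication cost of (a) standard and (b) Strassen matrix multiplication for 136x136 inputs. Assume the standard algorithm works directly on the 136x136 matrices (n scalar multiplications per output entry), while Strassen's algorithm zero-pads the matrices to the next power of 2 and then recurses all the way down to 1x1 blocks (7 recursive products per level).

Matrix multiplication for 136x136 matrices:

Strassen's algorithm requires power-of-2 dimensions. Pad 136x136 to 256x256 (next power of 2).

Standard algorithm: 136^3 = 2515456 multiplications
Strassen's algorithm: 7^(log2(256)) = 7^8 = 5764801 multiplications
Difference: 2515456 - 5764801 = -3249345 (Strassen uses MORE here due to padding overhead — for small or just-over-power-of-2 n, padding can outweigh the per-level savings)

Standard: 2515456 multiplications (136^3). Strassen: 5764801 multiplications (7^8, after padding to 256x256). Strassen reduces 8 recursive multiplications to 7 at each level.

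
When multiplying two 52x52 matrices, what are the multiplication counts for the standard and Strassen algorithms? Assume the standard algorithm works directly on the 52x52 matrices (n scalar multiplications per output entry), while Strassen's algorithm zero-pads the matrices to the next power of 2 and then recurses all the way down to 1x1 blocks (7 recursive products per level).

Matrix multiplication for 52x52 matrices:

Strassen's algorithm requires power-of-2 dimensions. Pad 52x52 to 64x64 (next power of 2).

Standard algorithm: 52^3 = 140608 multiplications
Strassen's algorithm: 7^(log2(64)) = 7^6 = 117649 multiplications
Savings: 140608 - 117649 = 22959 multiplications

Standard: 140608 multiplications (52^3). Strassen: 117649 multiplications (7^6, after padding to 64x64). Strassen reduces 8 recursive multiplications to 7 at each level.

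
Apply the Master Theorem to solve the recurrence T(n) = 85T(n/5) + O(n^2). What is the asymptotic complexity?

Master Theorem for T(n) = 85T(n/5) + O(n^2):

a = 85, b = 5, c = 2
log_b(a) = log_5(85) = 2.7604

Case 1: c = 2 < log_5(85) = 2.7604
T(n) = O(n^(log_5 85))

For T(n) = 85T(n/5) + O(n^2): log_5(85) = 2.7604. This is Case 1 of the Master Theorem (c < log_b(a), work dominated by leaves), giving O(n^(log_5 85)).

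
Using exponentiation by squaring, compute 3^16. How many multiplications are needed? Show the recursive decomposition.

Computing 3^16 by squaring (build up from 3^1; each line after the first costs one multiplication):

3^1 = 3
3^2 = (3^1)^2 = 3^2 = 9
3^4 = (3^2)^2 = 9^2 = 81
3^8 = (3^4)^2 = 81^2 = 6561
3^16 = (3^8)^2 = 6561^2 = 43046721

Result: 43046721
Multiplications needed: 4 (4 lines after 3^1)

3^16 = 43046721. Using exponentiation by squaring, this requires 4 multiplications. The key idea: if the exponent is even, square the half-power; if odd, multiply by the base once.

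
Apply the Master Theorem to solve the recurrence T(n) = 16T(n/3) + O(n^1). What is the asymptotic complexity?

Master Theorem for T(n) = 16T(n/3) + O(n^1):

a = 16, b = 3, c = 1
log_b(a) = log_3(16) = 2.5237

Case 1: c = 1 < log_3(16) = 2.5237
T(n) = O(n^(log_3 16))

For T(n) = 16T(n/3) + O(n^1): log_3(16) = 2.5237. This is Case 1 of the Master Theorem (c < log_b(a), work dominated by leaves), giving O(n^(log_3 16)).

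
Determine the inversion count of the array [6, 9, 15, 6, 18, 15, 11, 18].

Finding inversions in [6, 9, 15, 6, 18, 15, 11, 18]:

(1, 3): arr[1]=9 > arr[3]=6
(2, 3): arr[2]=15 > arr[3]=6
(2, 6): arr[2]=15 > arr[6]=11
(4, 5): arr[4]=18 > arr[5]=15
(4, 6): arr[4]=18 > arr[6]=11
(5, 6): arr[5]=15 > arr[6]=11

Total inversions: 6

The array has 6 inversion(s): (1,3), (2,3), (2,6), (4,5), (4,6), (5,6). Each pair (i,j) satisfies i < j and arr[i] > arr[j].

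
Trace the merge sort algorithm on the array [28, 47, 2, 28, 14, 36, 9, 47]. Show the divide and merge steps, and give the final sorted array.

Merge sort trace:

Split: [28, 47, 2, 28, 14, 36, 9, 47] -> [28, 47, 2, 28] and [14, 36, 9, 47]
  Split: [28, 47, 2, 28] -> [28, 47] and [2, 28]
    Split: [28, 47] -> [28] and [47]
    Merge: [28] + [47] -> [28, 47]
    Split: [2, 28] -> [2] and [28]
    Merge: [2] + [28] -> [2, 28]
  Merge: [28, 47] + [2, 28] -> [2, 28, 28, 47]
  Split: [14, 36, 9, 47] -> [14, 36] and [9, 47]
    Split: [14, 36] -> [14] and [36]
    Merge: [14] + [36] -> [14, 36]
    Split: [9, 47] -> [9] and [47]
    Merge: [9] + [47] -> [9, 47]
  Merge: [14, 36] + [9, 47] -> [9, 14, 36, 47]
Merge: [2, 28, 28, 47] + [9, 14, 36, 47] -> [2, 9, 14, 28, 28, 36, 47, 47]

Final sorted array: [2, 9, 14, 28, 28, 36, 47, 47]

The merge sort proceeds by recursively splitting the array and merging sorted halves.
After all merges, the sorted array is [2, 9, 14, 28, 28, 36, 47, 47].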